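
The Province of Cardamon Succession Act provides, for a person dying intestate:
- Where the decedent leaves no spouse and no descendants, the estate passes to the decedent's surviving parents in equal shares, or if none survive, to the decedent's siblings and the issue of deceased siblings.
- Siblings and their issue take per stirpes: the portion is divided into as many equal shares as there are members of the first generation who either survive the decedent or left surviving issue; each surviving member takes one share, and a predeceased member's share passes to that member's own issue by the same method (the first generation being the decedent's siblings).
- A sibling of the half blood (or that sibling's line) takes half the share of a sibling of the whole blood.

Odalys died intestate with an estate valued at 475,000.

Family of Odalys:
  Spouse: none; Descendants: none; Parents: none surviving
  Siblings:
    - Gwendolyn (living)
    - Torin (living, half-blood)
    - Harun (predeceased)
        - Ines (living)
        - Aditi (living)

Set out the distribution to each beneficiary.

Gwendolyn: 190,000; Torin: 95,000; Ines: 95,000; Aditi: 95,000

The entire 475,000 passes to the siblings and their issue.
Counting each half-blood sibling's line as half a unit, there are 5/2 units in 475,000, so one unit is 190,000. Whole-blood lines (Gwendolyn and Harun) take 190,000 each; half-blood lines (Torin) take 95,000 each.
Harun's share (190,000) is divided into 2 shares of 95,000: Ines and Aditi each take 95,000.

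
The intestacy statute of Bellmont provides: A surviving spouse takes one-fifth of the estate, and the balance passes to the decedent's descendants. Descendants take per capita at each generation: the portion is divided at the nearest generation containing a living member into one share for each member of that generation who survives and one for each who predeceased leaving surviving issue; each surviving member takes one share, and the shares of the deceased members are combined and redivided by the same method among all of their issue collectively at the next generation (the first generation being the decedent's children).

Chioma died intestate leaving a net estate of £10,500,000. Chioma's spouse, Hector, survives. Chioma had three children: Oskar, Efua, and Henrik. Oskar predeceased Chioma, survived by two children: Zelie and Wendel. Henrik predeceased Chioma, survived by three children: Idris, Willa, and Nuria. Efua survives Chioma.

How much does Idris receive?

Hector takes one-fifth of £10,500,000 = £2,100,000. The remaining £8,400,000 passes to the descendants.
The descendants' portion (£8,400,000) is divided at the children's generation into 3 shares of £2,800,000. Efua takes £2,800,000. The 2 shares of the deceased (Oskar and Henrik) are combined into a pool of £5,600,000.
That pool (£5,600,000) is divided at the grandchildren's generation equally among Zelie, Wendel, Idris, Willa, and Nuria: £1,120,000 each.

Idris receives £1,120,000.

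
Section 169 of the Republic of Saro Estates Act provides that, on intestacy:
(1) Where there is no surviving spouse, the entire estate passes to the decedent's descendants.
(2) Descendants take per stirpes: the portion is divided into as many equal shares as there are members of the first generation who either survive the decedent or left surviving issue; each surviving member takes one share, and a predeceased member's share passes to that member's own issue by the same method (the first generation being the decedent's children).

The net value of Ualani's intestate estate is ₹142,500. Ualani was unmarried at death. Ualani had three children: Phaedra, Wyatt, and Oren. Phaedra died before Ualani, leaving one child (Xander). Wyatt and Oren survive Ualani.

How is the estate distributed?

The entire ₹142,500 passes to the descendants.
That amount (₹142,500) is divided into 3 shares of ₹47,500: Wyatt and Oren each take ₹47,500; Phaedra's ₹47,500 share passes to Phaedra's issue.
Phaedra's share (₹47,500) passes entirely to Xander.

Xander: ₹47,500; Wyatt: ₹47,500; Oren: ₹47,500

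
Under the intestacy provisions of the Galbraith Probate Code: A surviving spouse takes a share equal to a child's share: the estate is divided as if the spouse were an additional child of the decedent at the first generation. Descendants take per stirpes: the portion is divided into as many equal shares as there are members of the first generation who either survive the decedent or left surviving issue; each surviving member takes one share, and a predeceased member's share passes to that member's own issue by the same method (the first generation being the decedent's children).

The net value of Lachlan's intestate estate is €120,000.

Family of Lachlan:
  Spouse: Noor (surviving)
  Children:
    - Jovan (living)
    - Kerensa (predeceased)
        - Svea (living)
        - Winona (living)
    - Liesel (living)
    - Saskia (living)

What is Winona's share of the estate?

The spouse counts as an additional share at the children's level, so there are 5 primary shares of €24,000. Noor takes one such share (€24,000).
The children's combined portion (€96,000) is divided into 4 shares of €24,000: Jovan, Liesel, and Saskia each take €24,000; Kerensa's €24,000 share passes to Kerensa's issue.
Kerensa's share (€24,000) is divided into 2 shares of €12,000: Svea and Winona each take €12,000.

Winona receives €12,000.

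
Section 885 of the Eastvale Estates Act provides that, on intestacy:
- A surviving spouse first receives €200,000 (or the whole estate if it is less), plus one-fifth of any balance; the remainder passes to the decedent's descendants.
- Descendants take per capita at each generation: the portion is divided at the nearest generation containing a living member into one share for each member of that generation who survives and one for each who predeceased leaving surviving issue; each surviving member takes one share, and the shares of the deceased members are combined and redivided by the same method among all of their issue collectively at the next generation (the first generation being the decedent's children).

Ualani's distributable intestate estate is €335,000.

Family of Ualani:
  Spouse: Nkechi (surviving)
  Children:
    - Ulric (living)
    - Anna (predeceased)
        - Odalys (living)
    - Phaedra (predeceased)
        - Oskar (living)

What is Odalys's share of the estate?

Odalys receives €36,000.

Nkechi first takes €200,000, leaving a balance of €135,000. Nkechi then takes one-fifth of the balance (€27,000), for a total of €227,000. The remaining €108,000 passes to the descendants.
The descendants' portion (€108,000) is divided at the children's generation into 3 shares of €36,000. Ulric takes €36,000. The 2 shares of the deceased (Anna and Phaedra) are combined into a pool of €72,000.
That pool (€72,000) is divided at the grandchildren's generation equally among Odalys and Oskar: €36,000 each.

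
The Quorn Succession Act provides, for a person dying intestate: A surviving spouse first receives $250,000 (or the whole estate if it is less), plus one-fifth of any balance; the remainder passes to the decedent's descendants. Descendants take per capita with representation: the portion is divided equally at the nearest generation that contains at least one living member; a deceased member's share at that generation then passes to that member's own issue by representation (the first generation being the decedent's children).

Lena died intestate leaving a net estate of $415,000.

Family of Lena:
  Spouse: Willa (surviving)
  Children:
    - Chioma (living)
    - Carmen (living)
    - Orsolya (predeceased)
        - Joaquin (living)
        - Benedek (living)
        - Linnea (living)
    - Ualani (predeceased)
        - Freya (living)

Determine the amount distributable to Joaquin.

Joaquin receives $11,000.

Willa first takes $250,000, leaving a balance of $165,000. Willa then takes one-fifth of the balance ($33,000), for a total of $283,000. The remaining $132,000 passes to the descendants.
The descendants' portion ($132,000) is divided into 4 shares of $33,000: Chioma and Carmen each take $33,000; Orsolya's $33,000 share passes to Orsolya's issue; Ualani's $33,000 share passes to Ualani's issue.
Orsolya's share ($33,000) is divided into 3 shares of $11,000: Joaquin, Benedek, and Linnea each take $11,000.
Ualani's share ($33,000) passes entirely to Freya.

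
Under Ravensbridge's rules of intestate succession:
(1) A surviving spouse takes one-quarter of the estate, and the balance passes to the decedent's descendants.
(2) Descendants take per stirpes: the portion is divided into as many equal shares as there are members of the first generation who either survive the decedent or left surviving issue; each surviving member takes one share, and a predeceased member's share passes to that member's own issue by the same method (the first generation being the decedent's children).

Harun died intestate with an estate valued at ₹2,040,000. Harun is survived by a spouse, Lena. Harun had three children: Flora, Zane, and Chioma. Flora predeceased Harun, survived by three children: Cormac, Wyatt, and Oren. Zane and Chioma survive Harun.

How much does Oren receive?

Oren receives ₹170,000.

Lena takes one-quarter of ₹2,040,000 = ₹510,000. The remaining ₹1,530,000 passes to the descendants.
The descendants' portion (₹1,530,000) is divided into 3 shares of ₹510,000: Zane and Chioma each take ₹510,000; Flora's ₹510,000 share passes to Flora's issue.
Flora's share (₹510,000) is divided into 3 shares of ₹170,000: Cormac, Wyatt, and Oren each take ₹170,000.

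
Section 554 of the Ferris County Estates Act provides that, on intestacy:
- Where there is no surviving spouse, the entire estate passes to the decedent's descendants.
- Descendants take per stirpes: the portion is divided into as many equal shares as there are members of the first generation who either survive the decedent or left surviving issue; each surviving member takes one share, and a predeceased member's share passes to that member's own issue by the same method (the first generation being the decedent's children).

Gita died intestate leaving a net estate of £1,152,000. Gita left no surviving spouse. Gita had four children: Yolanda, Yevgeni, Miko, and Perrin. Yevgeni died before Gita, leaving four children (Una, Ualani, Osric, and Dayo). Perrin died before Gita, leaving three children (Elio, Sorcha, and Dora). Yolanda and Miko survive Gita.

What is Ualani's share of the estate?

The entire £1,152,000 passes to the descendants.
That amount (£1,152,000) is divided into 4 shares of £288,000: Yolanda and Miko each take £288,000; Yevgeni's £288,000 share passes to Yevgeni's issue; Perrin's £288,000 share passes to Perrin's issue.
Yevgeni's share (£288,000) is divided into 4 shares of £72,000: Una, Ualani, Osric, and Dayo each take £72,000.
Perrin's share (£288,000) is divided into 3 shares of £96,000: Elio, Sorcha, and Dora each take £96,000.

Ualani receives £72,000.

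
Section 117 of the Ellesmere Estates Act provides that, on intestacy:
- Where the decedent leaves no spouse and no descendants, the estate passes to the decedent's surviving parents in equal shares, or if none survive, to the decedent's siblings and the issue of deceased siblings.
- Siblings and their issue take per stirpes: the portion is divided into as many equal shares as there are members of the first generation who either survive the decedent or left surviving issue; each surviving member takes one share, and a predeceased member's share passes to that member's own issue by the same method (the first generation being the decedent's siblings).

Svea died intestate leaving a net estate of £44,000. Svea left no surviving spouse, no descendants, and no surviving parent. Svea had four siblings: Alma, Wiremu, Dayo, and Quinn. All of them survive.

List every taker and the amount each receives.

Alma: £11,000; Wiremu: £11,000; Dayo: £11,000; Quinn: £11,000

The entire £44,000 passes to the siblings and their issue.
That amount (£44,000) is divided into 4 shares of £11,000: Alma, Wiremu, Dayo, and Quinn each take £11,000.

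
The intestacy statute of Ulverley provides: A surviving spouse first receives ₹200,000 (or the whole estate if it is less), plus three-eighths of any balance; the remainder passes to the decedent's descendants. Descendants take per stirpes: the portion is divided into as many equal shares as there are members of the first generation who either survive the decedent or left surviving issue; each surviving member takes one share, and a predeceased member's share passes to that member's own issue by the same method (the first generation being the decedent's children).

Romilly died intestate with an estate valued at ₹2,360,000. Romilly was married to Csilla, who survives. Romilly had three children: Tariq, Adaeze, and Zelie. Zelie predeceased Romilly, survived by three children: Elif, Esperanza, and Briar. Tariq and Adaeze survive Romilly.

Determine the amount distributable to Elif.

Csilla first takes ₹200,000, leaving a balance of ₹2,160,000. Csilla then takes three-eighths of the balance (₹810,000), for a total of ₹1,010,000. The remaining ₹1,350,000 passes to the descendants.
The descendants' portion (₹1,350,000) is divided into 3 shares of ₹450,000: Tariq and Adaeze each take ₹450,000; Zelie's ₹450,000 share passes to Zelie's issue.
Zelie's share (₹450,000) is divided into 3 shares of ₹150,000: Elif, Esperanza, and Briar each take ₹150,000.

Elif receives ₹150,000.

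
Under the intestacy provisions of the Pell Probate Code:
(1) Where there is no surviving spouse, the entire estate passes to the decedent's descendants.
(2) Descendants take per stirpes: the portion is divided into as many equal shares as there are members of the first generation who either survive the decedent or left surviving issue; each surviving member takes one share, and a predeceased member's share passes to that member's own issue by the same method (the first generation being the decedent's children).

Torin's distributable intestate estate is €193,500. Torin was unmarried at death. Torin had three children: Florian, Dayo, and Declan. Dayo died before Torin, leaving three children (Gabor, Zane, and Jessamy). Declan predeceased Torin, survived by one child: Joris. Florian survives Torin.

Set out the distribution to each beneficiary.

The entire €193,500 passes to the descendants.
That amount (€193,500) is divided into 3 shares of €64,500: Florian takes €64,500; Dayo's €64,500 share passes to Dayo's issue; Declan's €64,500 share passes to Declan's issue.
Dayo's share (€64,500) is divided into 3 shares of €21,500: Gabor, Zane, and Jessamy each take €21,500.
Declan's share (€64,500) passes entirely to Joris.

Florian: €64,500; Gabor: €21,500; Zane: €21,500; Jessamy: €21,500; Joris: €64,500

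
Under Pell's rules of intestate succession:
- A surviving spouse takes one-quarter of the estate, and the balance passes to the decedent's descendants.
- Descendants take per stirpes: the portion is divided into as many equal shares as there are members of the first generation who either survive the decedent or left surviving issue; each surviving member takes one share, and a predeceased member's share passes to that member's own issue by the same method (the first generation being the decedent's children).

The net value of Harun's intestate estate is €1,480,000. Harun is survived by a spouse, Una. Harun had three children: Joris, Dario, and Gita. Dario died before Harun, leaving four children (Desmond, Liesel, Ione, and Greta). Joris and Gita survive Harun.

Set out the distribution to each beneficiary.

Una takes one-quarter of €1,480,000 = €370,000. The remaining €1,110,000 passes to the descendants.
The descendants' portion (€1,110,000) is divided into 3 shares of €370,000: Joris and Gita each take €370,000; Dario's €370,000 share passes to Dario's issue.
Dario's share (€370,000) is divided into 4 shares of €92,500: Desmond, Liesel, Ione, and Greta each take €92,500.

Una: €370,000; Joris: €370,000; Desmond: €92,500; Liesel: €92,500; Ione: €92,500; Greta: €92,500; Gita: €370,000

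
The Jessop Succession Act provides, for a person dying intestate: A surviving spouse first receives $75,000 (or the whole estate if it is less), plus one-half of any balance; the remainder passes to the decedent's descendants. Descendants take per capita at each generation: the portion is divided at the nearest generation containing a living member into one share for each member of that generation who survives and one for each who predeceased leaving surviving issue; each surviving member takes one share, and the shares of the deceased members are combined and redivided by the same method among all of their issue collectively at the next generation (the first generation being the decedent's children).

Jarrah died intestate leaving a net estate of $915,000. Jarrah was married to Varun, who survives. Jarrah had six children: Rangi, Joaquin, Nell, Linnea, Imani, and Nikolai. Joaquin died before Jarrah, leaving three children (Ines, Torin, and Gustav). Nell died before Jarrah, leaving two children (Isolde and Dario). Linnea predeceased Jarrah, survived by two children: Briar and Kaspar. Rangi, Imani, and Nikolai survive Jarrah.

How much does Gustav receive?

Varun first takes $75,000, leaving a balance of $840,000. Varun then takes one-half of the balance ($420,000), for a total of $495,000. The remaining $420,000 passes to the descendants.
The descendants' portion ($420,000) is divided at the children's generation into 6 shares of $70,000. Rangi, Imani, and Nikolai each take $70,000. The 3 shares of the deceased (Joaquin, Nell, and Linnea) are combined into a pool of $210,000.
That pool ($210,000) is divided at the grandchildren's generation equally among Ines, Torin, Gustav, Isolde, Dario, Briar, and Kaspar: $30,000 each.

Gustav receives $30,000.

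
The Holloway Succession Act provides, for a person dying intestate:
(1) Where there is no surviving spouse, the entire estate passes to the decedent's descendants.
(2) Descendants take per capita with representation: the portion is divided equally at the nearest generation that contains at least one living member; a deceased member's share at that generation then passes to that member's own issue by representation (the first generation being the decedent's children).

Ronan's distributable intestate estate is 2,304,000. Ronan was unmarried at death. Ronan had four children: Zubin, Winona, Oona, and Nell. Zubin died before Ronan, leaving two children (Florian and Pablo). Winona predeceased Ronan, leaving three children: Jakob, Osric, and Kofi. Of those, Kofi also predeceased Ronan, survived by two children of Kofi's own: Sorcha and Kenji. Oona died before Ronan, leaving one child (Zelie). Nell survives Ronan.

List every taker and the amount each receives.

The entire 2,304,000 passes to the descendants.
That amount (2,304,000) is divided into 4 shares of 576,000: Nell takes 576,000; Zubin's 576,000 share passes to Zubin's issue; Winona's 576,000 share passes to Winona's issue; Oona's 576,000 share passes to Oona's issue.
Zubin's share (576,000) is divided into 2 shares of 288,000: Florian and Pablo each take 288,000.
Winona's share (576,000) is divided into 3 shares of 192,000: Jakob and Osric each take 192,000; Kofi's 192,000 share passes to Kofi's issue.
Kofi's share (192,000) is divided into 2 shares of 96,000: Sorcha and Kenji each take 96,000.
Oona's share (576,000) passes entirely to Zelie.

Florian: 288,000; Pablo: 288,000; Jakob: 192,000; Osric: 192,000; Sorcha: 96,000; Kenji: 96,000; Zelie: 576,000; Nell: 576,000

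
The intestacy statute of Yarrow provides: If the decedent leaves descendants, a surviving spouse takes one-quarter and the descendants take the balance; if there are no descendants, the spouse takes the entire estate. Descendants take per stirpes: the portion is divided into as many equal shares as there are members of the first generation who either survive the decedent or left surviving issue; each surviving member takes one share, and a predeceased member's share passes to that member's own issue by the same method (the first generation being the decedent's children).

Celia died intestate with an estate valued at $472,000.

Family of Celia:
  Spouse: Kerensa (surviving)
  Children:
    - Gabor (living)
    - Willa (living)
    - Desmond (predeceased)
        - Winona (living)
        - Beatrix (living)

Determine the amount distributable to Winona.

Kerensa takes one-quarter of $472,000 = $118,000. The remaining $354,000 passes to the descendants.
The descendants' portion ($354,000) is divided into 3 shares of $118,000: Gabor and Willa each take $118,000; Desmond's $118,000 share passes to Desmond's issue.
Desmond's share ($118,000) is divided into 2 shares of $59,000: Winona and Beatrix each take $59,000.

Winona receives $59,000.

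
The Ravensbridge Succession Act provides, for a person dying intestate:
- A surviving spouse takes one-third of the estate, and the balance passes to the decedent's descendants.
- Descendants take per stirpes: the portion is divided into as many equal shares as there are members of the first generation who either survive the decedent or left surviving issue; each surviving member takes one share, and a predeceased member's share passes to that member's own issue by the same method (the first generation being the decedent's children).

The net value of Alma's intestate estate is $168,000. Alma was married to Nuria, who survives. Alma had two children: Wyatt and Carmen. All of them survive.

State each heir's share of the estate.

Nuria takes one-third of $168,000 = $56,000. The remaining $112,000 passes to the descendants.
The descendants' portion ($112,000) is divided into 2 shares of $56,000: Wyatt and Carmen each take $56,000.

Nuria: $56,000; Wyatt: $56,000; Carmen: $56,000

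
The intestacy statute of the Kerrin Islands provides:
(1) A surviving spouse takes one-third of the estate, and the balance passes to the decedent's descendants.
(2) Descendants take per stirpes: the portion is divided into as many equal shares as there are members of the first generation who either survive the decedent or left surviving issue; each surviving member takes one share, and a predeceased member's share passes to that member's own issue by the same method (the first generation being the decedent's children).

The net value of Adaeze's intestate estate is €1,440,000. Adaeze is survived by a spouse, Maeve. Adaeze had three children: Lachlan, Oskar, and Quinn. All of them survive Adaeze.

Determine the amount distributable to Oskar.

Oskar receives €320,000.

Maeve takes one-third of €1,440,000 = €480,000. The remaining €960,000 passes to the descendants.
The descendants' portion (€960,000) is divided into 3 shares of €320,000: Lachlan, Oskar, and Quinn each take €320,000.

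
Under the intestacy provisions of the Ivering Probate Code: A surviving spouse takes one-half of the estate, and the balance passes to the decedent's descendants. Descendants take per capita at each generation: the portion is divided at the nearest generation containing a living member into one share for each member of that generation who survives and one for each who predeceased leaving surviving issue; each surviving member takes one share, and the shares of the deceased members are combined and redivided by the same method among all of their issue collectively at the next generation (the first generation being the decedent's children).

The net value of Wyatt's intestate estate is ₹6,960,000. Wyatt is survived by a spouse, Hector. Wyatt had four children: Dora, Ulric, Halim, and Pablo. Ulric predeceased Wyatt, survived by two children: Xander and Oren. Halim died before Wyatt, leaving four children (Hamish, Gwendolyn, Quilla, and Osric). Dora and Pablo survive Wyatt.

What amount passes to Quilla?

Quilla receives ₹290,000.

Hector takes one-half of ₹6,960,000 = ₹3,480,000. The remaining ₹3,480,000 passes to the descendants.
The descendants' portion (₹3,480,000) is divided at the children's generation into 4 shares of ₹870,000. Dora and Pablo each take ₹870,000. The 2 shares of the deceased (Ulric and Halim) are combined into a pool of ₹1,740,000.
That pool (₹1,740,000) is divided at the grandchildren's generation equally among Xander, Oren, Hamish, Gwendolyn, Quilla, and Osric: ₹290,000 each.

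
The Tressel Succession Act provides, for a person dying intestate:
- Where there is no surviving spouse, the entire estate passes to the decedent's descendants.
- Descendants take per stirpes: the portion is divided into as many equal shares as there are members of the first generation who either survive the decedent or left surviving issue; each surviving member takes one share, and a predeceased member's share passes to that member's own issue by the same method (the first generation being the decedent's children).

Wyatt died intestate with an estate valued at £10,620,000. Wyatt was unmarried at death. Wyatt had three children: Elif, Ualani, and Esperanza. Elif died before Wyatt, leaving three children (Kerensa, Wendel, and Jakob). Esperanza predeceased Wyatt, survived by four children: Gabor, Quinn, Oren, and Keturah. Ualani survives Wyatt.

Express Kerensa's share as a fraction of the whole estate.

Kerensa receives 1/9 of the estate.

The entire £10,620,000 passes to the descendants.
That amount (£10,620,000) is divided into 3 shares of £3,540,000: Ualani takes £3,540,000; Elif's £3,540,000 share passes to Elif's issue; Esperanza's £3,540,000 share passes to Esperanza's issue.
Elif's share (£3,540,000) is divided into 3 shares of £1,180,000: Kerensa, Wendel, and Jakob each take £1,180,000.
Esperanza's share (£3,540,000) is divided into 4 shares of £885,000: Gabor, Quinn, Oren, and Keturah each take £885,000.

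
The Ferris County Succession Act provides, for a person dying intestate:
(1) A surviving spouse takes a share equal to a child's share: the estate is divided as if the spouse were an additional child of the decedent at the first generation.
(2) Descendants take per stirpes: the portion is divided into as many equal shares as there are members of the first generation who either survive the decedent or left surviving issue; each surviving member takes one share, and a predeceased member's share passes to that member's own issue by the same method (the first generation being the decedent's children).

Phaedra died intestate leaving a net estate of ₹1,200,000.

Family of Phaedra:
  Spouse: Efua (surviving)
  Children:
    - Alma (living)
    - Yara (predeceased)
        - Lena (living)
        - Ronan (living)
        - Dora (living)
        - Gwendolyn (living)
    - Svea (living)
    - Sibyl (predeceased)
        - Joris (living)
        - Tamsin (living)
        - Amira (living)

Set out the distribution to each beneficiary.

Efua: ₹240,000; Alma: ₹240,000; Lena: ₹60,000; Ronan: ₹60,000; Dora: ₹60,000; Gwendolyn: ₹60,000; Svea: ₹240,000; Joris: ₹80,000; Tamsin: ₹80,000; Amira: ₹80,000

The spouse counts as an additional share at the children's level, so there are 5 primary shares of ₹240,000. Efua takes one such share (₹240,000).
The children's combined portion (₹960,000) is divided into 4 shares of ₹240,000: Alma and Svea each take ₹240,000; Yara's ₹240,000 share passes to Yara's issue; Sibyl's ₹240,000 share passes to Sibyl's issue.
Yara's share (₹240,000) is divided into 4 shares of ₹60,000: Lena, Ronan, Dora, and Gwendolyn each take ₹60,000.
Sibyl's share (₹240,000) is divided into 3 shares of ₹80,000: Joris, Tamsin, and Amira each take ₹80,000.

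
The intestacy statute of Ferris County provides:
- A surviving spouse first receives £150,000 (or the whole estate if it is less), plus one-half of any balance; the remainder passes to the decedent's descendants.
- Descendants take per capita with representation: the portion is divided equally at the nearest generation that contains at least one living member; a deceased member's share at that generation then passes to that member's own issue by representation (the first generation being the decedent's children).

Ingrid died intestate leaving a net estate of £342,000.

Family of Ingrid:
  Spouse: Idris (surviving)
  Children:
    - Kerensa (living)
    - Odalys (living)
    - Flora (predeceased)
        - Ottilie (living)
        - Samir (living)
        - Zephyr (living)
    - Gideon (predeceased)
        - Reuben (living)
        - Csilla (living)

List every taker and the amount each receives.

Idris first takes £150,000, leaving a balance of £192,000. Idris then takes one-half of the balance (£96,000), for a total of £246,000. The remaining £96,000 passes to the descendants.
The descendants' portion (£96,000) is divided into 4 shares of £24,000: Kerensa and Odalys each take £24,000; Flora's £24,000 share passes to Flora's issue; Gideon's £24,000 share passes to Gideon's issue.
Flora's share (£24,000) is divided into 3 shares of £8,000: Ottilie, Samir, and Zephyr each take £8,000.
Gideon's share (£24,000) is divided into 2 shares of £12,000: Reuben and Csilla each take £12,000.

Idris: £246,000; Kerensa: £24,000; Odalys: £24,000; Ottilie: £8,000; Samir: £8,000; Zephyr: £8,000; Reuben: £12,000; Csilla: £12,000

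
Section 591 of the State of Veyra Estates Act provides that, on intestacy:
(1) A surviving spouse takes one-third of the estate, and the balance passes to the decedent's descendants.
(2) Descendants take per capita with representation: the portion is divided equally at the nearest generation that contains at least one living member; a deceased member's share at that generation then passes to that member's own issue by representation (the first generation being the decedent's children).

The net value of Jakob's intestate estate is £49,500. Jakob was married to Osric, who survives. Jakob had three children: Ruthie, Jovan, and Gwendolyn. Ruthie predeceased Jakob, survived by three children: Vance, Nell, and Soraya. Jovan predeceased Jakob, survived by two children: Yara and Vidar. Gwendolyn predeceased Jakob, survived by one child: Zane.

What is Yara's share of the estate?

Yara receives £5,500.

Osric takes one-third of £49,500 = £16,500. The remaining £33,000 passes to the descendants.
No child survives, so the initial division is made at the grandchildren's generation.
The descendants' portion (£33,000) is divided into 6 shares of £5,500: Vance, Nell, Soraya, Yara, Vidar, and Zane each take £5,500.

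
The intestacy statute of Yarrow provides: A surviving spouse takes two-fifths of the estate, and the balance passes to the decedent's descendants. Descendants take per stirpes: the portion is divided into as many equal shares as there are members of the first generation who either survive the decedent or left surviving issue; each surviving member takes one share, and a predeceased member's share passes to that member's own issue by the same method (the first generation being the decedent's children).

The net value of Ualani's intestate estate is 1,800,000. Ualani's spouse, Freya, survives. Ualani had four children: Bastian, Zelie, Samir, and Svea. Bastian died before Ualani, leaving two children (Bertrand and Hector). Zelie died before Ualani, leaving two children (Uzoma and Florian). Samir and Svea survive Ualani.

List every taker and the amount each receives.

Freya: 720,000; Bertrand: 135,000; Hector: 135,000; Uzoma: 135,000; Florian: 135,000; Samir: 270,000; Svea: 270,000

Freya takes two-fifths of 1,800,000 = 720,000. The remaining 1,080,000 passes to the descendants.
The descendants' portion (1,080,000) is divided into 4 shares of 270,000: Samir and Svea each take 270,000; Bastian's 270,000 share passes to Bastian's issue; Zelie's 270,000 share passes to Zelie's issue.
Bastian's share (270,000) is divided into 2 shares of 135,000: Bertrand and Hector each take 135,000.
Zelie's share (270,000) is divided into 2 shares of 135,000: Uzoma and Florian each take 135,000.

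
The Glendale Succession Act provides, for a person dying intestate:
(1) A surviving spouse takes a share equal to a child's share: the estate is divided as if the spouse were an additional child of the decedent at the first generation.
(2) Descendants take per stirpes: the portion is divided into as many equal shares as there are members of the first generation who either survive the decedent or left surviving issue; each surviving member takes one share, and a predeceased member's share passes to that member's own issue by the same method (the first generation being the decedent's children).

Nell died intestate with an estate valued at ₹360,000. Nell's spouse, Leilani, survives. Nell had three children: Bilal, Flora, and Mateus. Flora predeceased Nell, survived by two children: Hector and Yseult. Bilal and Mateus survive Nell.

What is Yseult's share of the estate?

Yseult receives ₹45,000.

The spouse counts as an additional share at the children's level, so there are 4 primary shares of ₹90,000. Leilani takes one such share (₹90,000).
The children's combined portion (₹270,000) is divided into 3 shares of ₹90,000: Bilal and Mateus each take ₹90,000; Flora's ₹90,000 share passes to Flora's issue.
Flora's share (₹90,000) is divided into 2 shares of ₹45,000: Hector and Yseult each take ₹45,000.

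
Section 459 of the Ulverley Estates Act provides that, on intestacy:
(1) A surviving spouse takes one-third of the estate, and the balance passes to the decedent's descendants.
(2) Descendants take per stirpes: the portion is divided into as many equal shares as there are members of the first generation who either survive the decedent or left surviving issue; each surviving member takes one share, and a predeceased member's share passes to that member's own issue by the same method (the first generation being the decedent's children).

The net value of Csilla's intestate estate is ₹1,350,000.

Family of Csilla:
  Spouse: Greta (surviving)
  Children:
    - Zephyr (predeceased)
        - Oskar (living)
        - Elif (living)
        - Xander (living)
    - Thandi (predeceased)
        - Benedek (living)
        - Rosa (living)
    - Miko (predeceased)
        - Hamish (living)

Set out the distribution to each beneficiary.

Greta takes one-third of ₹1,350,000 = ₹450,000. The remaining ₹900,000 passes to the descendants.
The descendants' portion (₹900,000) is divided into 3 shares of ₹300,000: Zephyr's ₹300,000 share passes to Zephyr's issue; Thandi's ₹300,000 share passes to Thandi's issue; Miko's ₹300,000 share passes to Miko's issue.
Zephyr's share (₹300,000) is divided into 3 shares of ₹100,000: Oskar, Elif, and Xander each take ₹100,000.
Thandi's share (₹300,000) is divided into 2 shares of ₹150,000: Benedek and Rosa each take ₹150,000.
Miko's share (₹300,000) passes entirely to Hamish.

Greta: ₹450,000; Oskar: ₹100,000; Elif: ₹100,000; Xander: ₹100,000; Benedek: ₹150,000; Rosa: ₹150,000; Hamish: ₹300,000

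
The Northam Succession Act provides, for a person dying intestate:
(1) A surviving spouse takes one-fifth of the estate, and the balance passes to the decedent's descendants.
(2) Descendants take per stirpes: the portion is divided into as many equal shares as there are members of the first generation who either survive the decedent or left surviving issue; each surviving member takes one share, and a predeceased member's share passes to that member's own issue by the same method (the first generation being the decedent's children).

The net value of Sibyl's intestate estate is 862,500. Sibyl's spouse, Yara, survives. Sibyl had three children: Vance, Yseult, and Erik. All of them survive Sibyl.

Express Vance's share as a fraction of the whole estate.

Yara takes one-fifth of 862,500 = 172,500. The remaining 690,000 passes to the descendants.
The descendants' portion (690,000) is divided into 3 shares of 230,000: Vance, Yseult, and Erik each take 230,000.

Vance receives 4/15 of the estate.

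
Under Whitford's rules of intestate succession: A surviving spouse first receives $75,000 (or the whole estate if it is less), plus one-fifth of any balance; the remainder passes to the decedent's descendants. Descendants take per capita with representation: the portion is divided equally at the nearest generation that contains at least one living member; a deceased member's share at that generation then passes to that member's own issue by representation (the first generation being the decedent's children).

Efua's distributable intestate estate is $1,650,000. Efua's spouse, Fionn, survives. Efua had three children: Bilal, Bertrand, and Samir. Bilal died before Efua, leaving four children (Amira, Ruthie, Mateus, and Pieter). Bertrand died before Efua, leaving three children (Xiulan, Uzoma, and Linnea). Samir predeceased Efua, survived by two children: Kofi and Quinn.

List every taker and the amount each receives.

Fionn first takes $75,000, leaving a balance of $1,575,000. Fionn then takes one-fifth of the balance ($315,000), for a total of $390,000. The remaining $1,260,000 passes to the descendants.
No child survives, so the initial division is made at the grandchildren's generation.
The descendants' portion ($1,260,000) is divided into 9 shares of $140,000: Amira, Ruthie, Mateus, Pieter, Xiulan, Uzoma, Linnea, Kofi, and Quinn each take $140,000.

Fionn: $390,000; Amira: $140,000; Ruthie: $140,000; Mateus: $140,000; Pieter: $140,000; Xiulan: $140,000; Uzoma: $140,000; Linnea: $140,000; Kofi: $140,000; Quinn: $140,000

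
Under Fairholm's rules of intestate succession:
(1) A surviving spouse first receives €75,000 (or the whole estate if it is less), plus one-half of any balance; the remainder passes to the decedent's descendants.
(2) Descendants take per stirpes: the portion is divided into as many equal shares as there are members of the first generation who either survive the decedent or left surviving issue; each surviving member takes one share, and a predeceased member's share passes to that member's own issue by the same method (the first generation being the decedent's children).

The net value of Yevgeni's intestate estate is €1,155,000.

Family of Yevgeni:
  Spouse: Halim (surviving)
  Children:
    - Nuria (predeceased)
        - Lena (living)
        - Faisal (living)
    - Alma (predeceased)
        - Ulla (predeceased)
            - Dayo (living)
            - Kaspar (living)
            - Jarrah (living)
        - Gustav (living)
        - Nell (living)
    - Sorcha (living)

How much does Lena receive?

Halim first takes €75,000, leaving a balance of €1,080,000. Halim then takes one-half of the balance (€540,000), for a total of €615,000. The remaining €540,000 passes to the descendants.
The descendants' portion (€540,000) is divided into 3 shares of €180,000: Sorcha takes €180,000; Nuria's €180,000 share passes to Nuria's issue; Alma's €180,000 share passes to Alma's issue.
Nuria's share (€180,000) is divided into 2 shares of €90,000: Lena and Faisal each take €90,000.
Alma's share (€180,000) is divided into 3 shares of €60,000: Gustav and Nell each take €60,000; Ulla's €60,000 share passes to Ulla's issue.
Ulla's share (€60,000) is divided into 3 shares of €20,000: Dayo, Kaspar, and Jarrah each take €20,000.

Lena receives €90,000.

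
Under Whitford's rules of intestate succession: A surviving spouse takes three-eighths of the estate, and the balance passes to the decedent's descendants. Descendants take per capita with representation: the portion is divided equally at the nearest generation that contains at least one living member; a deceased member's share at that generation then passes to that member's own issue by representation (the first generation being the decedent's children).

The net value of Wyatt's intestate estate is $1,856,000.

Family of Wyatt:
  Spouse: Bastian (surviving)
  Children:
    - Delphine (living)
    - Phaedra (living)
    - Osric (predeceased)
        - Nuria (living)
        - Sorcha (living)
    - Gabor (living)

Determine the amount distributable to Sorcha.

Bastian takes three-eighths of $1,856,000 = $696,000. The remaining $1,160,000 passes to the descendants.
The descendants' portion ($1,160,000) is divided into 4 shares of $290,000: Delphine, Phaedra, and Gabor each take $290,000; Osric's $290,000 share passes to Osric's issue.
Osric's share ($290,000) is divided into 2 shares of $145,000: Nuria and Sorcha each take $145,000.

Sorcha receives $145,000.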